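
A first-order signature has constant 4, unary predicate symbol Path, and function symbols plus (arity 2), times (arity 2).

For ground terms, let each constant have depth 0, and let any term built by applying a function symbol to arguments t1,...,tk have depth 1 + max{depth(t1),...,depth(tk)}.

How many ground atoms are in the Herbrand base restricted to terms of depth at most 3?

First count ground terms of depth ≤ 3.
Write N_k for the number of ground terms of depth ≤ k. A term of depth ≤ k is either a constant or a function symbol applied to arguments of depth ≤ k−1, so N_k = 1 + N_{k-1}^2 + N_{k-1}^2.
N_0 = 1
N_1 = 1 + 1^2 + 1^2 = 3
N_2 = 1 + 3^2 + 3^2 = 19
N_3 = 1 + 19^2 + 19^2 = 723
So |H| = 723.
For each predicate symbol, the number of ground atoms is |H| raised to its arity; summing:
  Path: 723
Total ground atoms: 723.

723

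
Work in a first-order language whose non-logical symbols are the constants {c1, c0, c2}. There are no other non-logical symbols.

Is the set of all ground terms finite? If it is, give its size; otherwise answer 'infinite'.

There are no function symbols, so every ground term is one of the 3 constants.
The Herbrand universe is {c1, c0, c2}, which is finite with 3 elements.

3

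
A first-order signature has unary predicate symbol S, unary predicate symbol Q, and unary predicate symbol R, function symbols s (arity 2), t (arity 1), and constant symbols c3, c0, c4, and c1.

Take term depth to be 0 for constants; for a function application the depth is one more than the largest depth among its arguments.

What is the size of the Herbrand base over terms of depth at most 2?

First count ground terms of depth ≤ 2.
Let N_k count ground terms of depth at most k. Each non-constant term of depth ≤ k is some function symbol applied to depth-≤(k−1) arguments, giving N_k = 4 + N_{k-1}^2 + N_{k-1}.
N_0 = 4
N_1 = 4 + 4^2 + 4 = 24
N_2 = 4 + 24^2 + 24 = 604
So |H| = 604.
Each predicate of arity r yields |H|^r ground atoms (one per choice of an r-tuple from H):
  S: 604;  Q: 604;  R: 604
Total ground atoms: 604 + 604 + 604 = 1812.

1812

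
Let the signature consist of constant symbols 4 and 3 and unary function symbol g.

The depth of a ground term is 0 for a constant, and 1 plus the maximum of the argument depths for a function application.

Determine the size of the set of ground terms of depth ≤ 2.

Count level by level. With function symbols g/1, the terms of depth ≤ k are the 2 constants together with each function applied to depth-≤(k−1) tuples, so N_k = 2 + N_{k-1}.
N_0 = 2
N_1 = 2 + 2 = 4
N_2 = 2 + 4 = 6
Explicitly: 4, 3, g(4), g(3), g(g(4)), g(g(3)).

6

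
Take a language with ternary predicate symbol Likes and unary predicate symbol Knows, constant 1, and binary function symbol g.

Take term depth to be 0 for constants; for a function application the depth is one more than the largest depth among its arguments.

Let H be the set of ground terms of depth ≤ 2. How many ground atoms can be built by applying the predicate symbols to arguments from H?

130

First count ground terms of depth ≤ 2.
Write N_k for the number of ground terms of depth ≤ k. A term of depth ≤ k is either a constant or a function symbol applied to arguments of depth ≤ k−1, so N_k = 1 + N_{k-1}^2.
N_0 = 1
N_1 = 1 + 1^2 = 2
N_2 = 1 + 2^2 = 5
So |H| = 5.
A ground atom is a predicate applied to a tuple of terms from H, so the count is the sum over predicates of |H|^arity:
  Likes: 5^3 = 125;  Knows: 5
Total ground atoms: 125 + 5 = 130.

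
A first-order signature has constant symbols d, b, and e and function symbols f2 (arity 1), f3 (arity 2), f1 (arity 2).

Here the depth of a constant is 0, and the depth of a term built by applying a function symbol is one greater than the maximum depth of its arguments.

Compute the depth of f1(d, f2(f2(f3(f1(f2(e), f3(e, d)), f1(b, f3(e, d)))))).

6

depth(f2(e)) = 1 + depth(e) = 1 + 0 = 1
depth(f3(e, d)) = 1 + max(0, 0) = 1
depth(f1(f2(e), f3(e, d))) = 1 + max(1, 1) = 2
depth(f1(b, f3(e, d))) = 1 + max(0, 1) = 2
depth(f3(f1(f2(e), f3(e, d)), f1(b, f3(e, d)))) = 1 + max(2, 2) = 3
depth(f2(f3(f1(f2(e), f3(e, d)), f1(b, f3(e, d))))) = 1 + depth(f3(f1(f2(e), f3(e, d)), f1(b, f3(e, d)))) = 1 + 3 = 4
depth(f2(f2(f3(f1(f2(e), f3(e, d)), f1(b, f3(e, d)))))) = 1 + depth(f2(f3(f1(f2(e), f3(e, d)), f1(b, f3(e, d))))) = 1 + 4 = 5
depth(f1(d, f2(f2(f3(f1(f2(e), f3(e, d)), f1(b, f3(e, d))))))) = 1 + max(0, 5) = 6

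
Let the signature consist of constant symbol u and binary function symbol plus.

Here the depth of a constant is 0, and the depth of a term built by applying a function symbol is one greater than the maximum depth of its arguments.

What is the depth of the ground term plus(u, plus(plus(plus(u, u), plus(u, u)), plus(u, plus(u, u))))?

depth(plus(u, u)) = 1 + max(0, 0) = 1
depth(plus(plus(u, u), plus(u, u))) = 1 + max(1, 1) = 2
depth(plus(u, plus(u, u))) = 1 + max(0, 1) = 2
depth(plus(plus(plus(u, u), plus(u, u)), plus(u, plus(u, u)))) = 1 + max(2, 2) = 3
depth(plus(u, plus(plus(plus(u, u), plus(u, u)), plus(u, plus(u, u))))) = 1 + max(0, 3) = 4

4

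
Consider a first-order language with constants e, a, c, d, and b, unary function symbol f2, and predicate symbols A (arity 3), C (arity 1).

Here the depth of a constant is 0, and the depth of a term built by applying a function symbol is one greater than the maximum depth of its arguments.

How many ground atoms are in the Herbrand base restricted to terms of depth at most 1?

First count ground terms of depth ≤ 1.
Write N_k for the number of ground terms of depth ≤ k. A term of depth ≤ k is either a constant or a function symbol applied to arguments of depth ≤ k−1, so N_k = 5 + N_{k-1}.
N_0 = 5
N_1 = 5 + 5 = 10
So |H| = 10.
Ground atoms are formed by filling each argument slot of a predicate with a term from H, so an r-ary predicate gives |H|^r atoms:
  A: 10^3 = 1000;  C: 10
Total ground atoms: 1000 + 10 = 1010.

1010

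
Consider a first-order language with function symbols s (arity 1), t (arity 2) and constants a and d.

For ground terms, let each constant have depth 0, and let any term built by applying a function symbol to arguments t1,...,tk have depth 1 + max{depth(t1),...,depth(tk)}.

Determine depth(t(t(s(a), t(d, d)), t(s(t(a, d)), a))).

depth(s(a)) = 1 + depth(a) = 1 + 0 = 1
depth(t(d, d)) = 1 + max(0, 0) = 1
depth(t(s(a), t(d, d))) = 1 + max(1, 1) = 2
depth(t(a, d)) = 1 + max(0, 0) = 1
depth(s(t(a, d))) = 1 + depth(t(a, d)) = 1 + 1 = 2
depth(t(s(t(a, d)), a)) = 1 + max(2, 0) = 3
depth(t(t(s(a), t(d, d)), t(s(t(a, d)), a))) = 1 + max(2, 3) = 4

4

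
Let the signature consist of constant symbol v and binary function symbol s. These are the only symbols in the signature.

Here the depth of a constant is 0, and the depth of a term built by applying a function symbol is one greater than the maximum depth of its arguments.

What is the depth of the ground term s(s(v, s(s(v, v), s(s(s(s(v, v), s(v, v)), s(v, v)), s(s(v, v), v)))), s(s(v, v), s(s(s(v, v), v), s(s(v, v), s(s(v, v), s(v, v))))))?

7

depth(s(v, v)) = 1 + max(0, 0) = 1
depth(s(s(v, v), s(v, v))) = 1 + max(1, 1) = 2
depth(s(s(s(v, v), s(v, v)), s(v, v))) = 1 + max(2, 1) = 3
depth(s(s(v, v), v)) = 1 + max(1, 0) = 2
depth(s(s(s(s(v, v), s(v, v)), s(v, v)), s(s(v, v), v))) = 1 + max(3, 2) = 4
depth(s(s(v, v), s(s(s(s(v, v), s(v, v)), s(v, v)), s(s(v, v), v)))) = 1 + max(1, 4) = 5
depth(s(v, s(s(v, v), s(s(s(s(v, v), s(v, v)), s(v, v)), s(s(v, v), v))))) = 1 + max(0, 5) = 6
depth(s(s(v, v), s(s(v, v), s(v, v)))) = 1 + max(1, 2) = 3
depth(s(s(s(v, v), v), s(s(v, v), s(s(v, v), s(v, v))))) = 1 + max(2, 3) = 4
depth(s(s(v, v), s(s(s(v, v), v), s(s(v, v), s(s(v, v), s(v, v)))))) = 1 + max(1, 4) = 5
depth(s(s(v, s(s(v, v), s(s(s(s(v, v), s(v, v)), s(v, v)), s(s(v, v), v)))), s(s(v, v), s(s(s(v, v), v), s(s(v, v), s(s(v, v), s(v, v))))))) = 1 + max(6, 5) = 7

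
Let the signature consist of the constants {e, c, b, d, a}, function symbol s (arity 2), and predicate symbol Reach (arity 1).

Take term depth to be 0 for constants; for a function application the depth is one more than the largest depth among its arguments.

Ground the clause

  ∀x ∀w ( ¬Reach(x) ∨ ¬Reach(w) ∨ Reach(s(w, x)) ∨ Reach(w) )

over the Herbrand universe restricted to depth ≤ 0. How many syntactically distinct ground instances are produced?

Ground terms of depth ≤ 0:
  Let N_k = |{terms of depth ≤ k}|. Then N_0 = 5 and N_k = 5 + N_{k-1}^2 for k ≥ 1 (one summand per function symbol, arity giving the exponent).
  N_0 = 5
  Explicitly: e, c, b, d, a.
So there are 5 ground terms available for substitution.
Each of x, w ranges independently over the available ground terms, and distinct assignments produce distinct instances.
Number of ground instances = 5^2 = 25.

25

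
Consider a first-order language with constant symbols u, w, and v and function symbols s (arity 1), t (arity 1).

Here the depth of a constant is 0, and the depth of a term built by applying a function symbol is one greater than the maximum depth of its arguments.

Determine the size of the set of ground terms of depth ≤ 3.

Let N_k count ground terms of depth at most k. Each non-constant term of depth ≤ k is some function symbol applied to depth-≤(k−1) arguments, giving N_k = 3 + N_{k-1} + N_{k-1}.
N_0 = 3
N_1 = 3 + 3 + 3 = 9
N_2 = 3 + 9 + 9 = 21
N_3 = 3 + 21 + 21 = 45

45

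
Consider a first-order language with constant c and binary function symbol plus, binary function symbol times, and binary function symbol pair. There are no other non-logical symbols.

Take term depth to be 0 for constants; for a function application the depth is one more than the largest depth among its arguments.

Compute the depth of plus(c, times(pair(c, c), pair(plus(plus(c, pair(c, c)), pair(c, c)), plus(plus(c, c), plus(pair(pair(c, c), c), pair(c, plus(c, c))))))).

7

depth(pair(c, c)) = 1 + max(0, 0) = 1
depth(plus(c, pair(c, c))) = 1 + max(0, 1) = 2
depth(plus(plus(c, pair(c, c)), pair(c, c))) = 1 + max(2, 1) = 3
depth(plus(c, c)) = 1 + max(0, 0) = 1
depth(pair(pair(c, c), c)) = 1 + max(1, 0) = 2
depth(pair(c, plus(c, c))) = 1 + max(0, 1) = 2
depth(plus(pair(pair(c, c), c), pair(c, plus(c, c)))) = 1 + max(2, 2) = 3
depth(plus(plus(c, c), plus(pair(pair(c, c), c), pair(c, plus(c, c))))) = 1 + max(1, 3) = 4
depth(pair(plus(plus(c, pair(c, c)), pair(c, c)), plus(plus(c, c), plus(pair(pair(c, c), c), pair(c, plus(c, c)))))) = 1 + max(3, 4) = 5
depth(times(pair(c, c), pair(plus(plus(c, pair(c, c)), pair(c, c)), plus(plus(c, c), plus(pair(pair(c, c), c), pair(c, plus(c, c))))))) = 1 + max(1, 5) = 6
depth(plus(c, times(pair(c, c), pair(plus(plus(c, pair(c, c)), pair(c, c)), plus(plus(c, c), plus(pair(pair(c, c), c), pair(c, plus(c, c)))))))) = 1 + max(0, 6) = 7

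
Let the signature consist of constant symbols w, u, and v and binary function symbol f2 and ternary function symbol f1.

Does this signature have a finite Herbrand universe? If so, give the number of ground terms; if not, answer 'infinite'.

The signature has at least one function symbol (f2, arity 2) and at least one constant (w).
Iterating f2 gives infinitely many distinct ground terms: w, f2(w, w), f2(f2(w, w), f2(w, w)), ...
So the Herbrand universe is infinite.

infinite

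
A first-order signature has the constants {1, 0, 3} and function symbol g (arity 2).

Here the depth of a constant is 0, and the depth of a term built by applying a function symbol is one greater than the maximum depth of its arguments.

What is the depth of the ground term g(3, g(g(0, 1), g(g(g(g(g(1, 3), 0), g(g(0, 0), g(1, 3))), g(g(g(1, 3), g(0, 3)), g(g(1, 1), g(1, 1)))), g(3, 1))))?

7

depth(g(0, 1)) = 1 + max(0, 0) = 1
depth(g(1, 3)) = 1 + max(0, 0) = 1
depth(g(g(1, 3), 0)) = 1 + max(1, 0) = 2
depth(g(0, 0)) = 1 + max(0, 0) = 1
depth(g(g(0, 0), g(1, 3))) = 1 + max(1, 1) = 2
depth(g(g(g(1, 3), 0), g(g(0, 0), g(1, 3)))) = 1 + max(2, 2) = 3
depth(g(0, 3)) = 1 + max(0, 0) = 1
depth(g(g(1, 3), g(0, 3))) = 1 + max(1, 1) = 2
depth(g(1, 1)) = 1 + max(0, 0) = 1
depth(g(g(1, 1), g(1, 1))) = 1 + max(1, 1) = 2
depth(g(g(g(1, 3), g(0, 3)), g(g(1, 1), g(1, 1)))) = 1 + max(2, 2) = 3
depth(g(g(g(g(1, 3), 0), g(g(0, 0), g(1, 3))), g(g(g(1, 3), g(0, 3)), g(g(1, 1), g(1, 1))))) = 1 + max(3, 3) = 4
depth(g(3, 1)) = 1 + max(0, 0) = 1
depth(g(g(g(g(g(1, 3), 0), g(g(0, 0), g(1, 3))), g(g(g(1, 3), g(0, 3)), g(g(1, 1), g(1, 1)))), g(3, 1))) = 1 + max(4, 1) = 5
depth(g(g(0, 1), g(g(g(g(g(1, 3), 0), g(g(0, 0), g(1, 3))), g(g(g(1, 3), g(0, 3)), g(g(1, 1), g(1, 1)))), g(3, 1)))) = 1 + max(1, 5) = 6
depth(g(3, g(g(0, 1), g(g(g(g(g(1, 3), 0), g(g(0, 0), g(1, 3))), g(g(g(1, 3), g(0, 3)), g(g(1, 1), g(1, 1)))), g(3, 1))))) = 1 + max(0, 6) = 7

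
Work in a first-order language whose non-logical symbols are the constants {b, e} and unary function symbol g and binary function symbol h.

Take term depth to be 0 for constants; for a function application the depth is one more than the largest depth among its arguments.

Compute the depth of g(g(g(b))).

depth(g(b)) = 1 + depth(b) = 1 + 0 = 1
depth(g(g(b))) = 1 + depth(g(b)) = 1 + 1 = 2
depth(g(g(g(b)))) = 1 + depth(g(g(b))) = 1 + 2 = 3

3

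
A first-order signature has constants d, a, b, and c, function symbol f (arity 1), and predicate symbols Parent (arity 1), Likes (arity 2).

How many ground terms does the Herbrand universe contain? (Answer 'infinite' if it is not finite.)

The signature has at least one function symbol (f, arity 1) and at least one constant (d).
Iterating f gives infinitely many distinct ground terms: d, f(d), f(f(d)), ...
So the Herbrand universe is infinite.

infinite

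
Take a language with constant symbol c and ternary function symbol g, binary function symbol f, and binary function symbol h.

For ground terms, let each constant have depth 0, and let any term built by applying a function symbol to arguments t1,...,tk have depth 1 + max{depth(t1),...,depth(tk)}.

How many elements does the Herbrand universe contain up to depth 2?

97

Write N_k for the number of ground terms of depth ≤ k. A term of depth ≤ k is either a constant or a function symbol applied to arguments of depth ≤ k−1, so N_k = 1 + N_{k-1}^3 + N_{k-1}^2 + N_{k-1}^2.
N_0 = 1
N_1 = 1 + 1^3 + 1^2 + 1^2 = 4
N_2 = 1 + 4^3 + 4^2 + 4^2 = 97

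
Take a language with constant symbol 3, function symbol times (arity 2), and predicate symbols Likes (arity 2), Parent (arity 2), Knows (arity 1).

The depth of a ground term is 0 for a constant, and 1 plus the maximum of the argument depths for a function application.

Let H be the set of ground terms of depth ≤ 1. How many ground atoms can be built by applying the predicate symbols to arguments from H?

10

First count ground terms of depth ≤ 1.
Count level by level. With function symbols times/2, the terms of depth ≤ k are the 1 constant together with each function applied to depth-≤(k−1) tuples, so N_k = 1 + N_{k-1}^2.
N_0 = 1
N_1 = 1 + 1^2 = 2
Explicitly: 3, times(3, 3).
So |H| = 2.
A ground atom is a predicate applied to a tuple of terms from H, so the count is the sum over predicates of |H|^arity:
  Likes: 2^2 = 4;  Parent: 2^2 = 4;  Knows: 2
Total ground atoms: 4 + 4 + 2 = 10.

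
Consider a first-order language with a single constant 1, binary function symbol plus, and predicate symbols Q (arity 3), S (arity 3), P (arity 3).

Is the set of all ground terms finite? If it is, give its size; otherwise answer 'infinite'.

The signature has at least one function symbol (plus, arity 2) and at least one constant (1).
Iterating plus gives infinitely many distinct ground terms: 1, plus(1, 1), plus(plus(1, 1), plus(1, 1)), ...
So the Herbrand universe is infinite.

infinite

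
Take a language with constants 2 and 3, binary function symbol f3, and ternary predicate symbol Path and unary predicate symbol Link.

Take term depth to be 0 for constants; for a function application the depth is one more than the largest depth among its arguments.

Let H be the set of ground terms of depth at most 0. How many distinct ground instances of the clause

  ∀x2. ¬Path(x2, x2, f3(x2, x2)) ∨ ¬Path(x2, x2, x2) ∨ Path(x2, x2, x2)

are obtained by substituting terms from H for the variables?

2

Ground terms of depth ≤ 0:
  Let N_k = |{terms of depth ≤ k}|. Then N_0 = 2 and N_k = 2 + N_{k-1}^2 for k ≥ 1 (one summand per function symbol, arity giving the exponent).
  N_0 = 2
So there are 2 ground terms available for substitution.
The body mentions the single quantified variable x2; since ground terms form a free algebra, no two substitutions collapse to the same formula.
Number of ground instances = 2.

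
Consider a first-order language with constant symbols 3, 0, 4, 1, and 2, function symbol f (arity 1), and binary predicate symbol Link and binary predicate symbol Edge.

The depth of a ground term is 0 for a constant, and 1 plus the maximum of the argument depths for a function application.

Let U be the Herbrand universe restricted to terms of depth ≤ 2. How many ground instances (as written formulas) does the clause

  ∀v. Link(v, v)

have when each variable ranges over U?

Ground terms of depth ≤ 2:
  Write N_k for the number of ground terms of depth ≤ k. A term of depth ≤ k is either a constant or a function symbol applied to arguments of depth ≤ k−1, so N_k = 5 + N_{k-1}.
  N_0 = 5
  N_1 = 5 + 5 = 10
  N_2 = 5 + 10 = 15
So there are 15 ground terms available for substitution.
The clause has 1 distinct variable (v), which appears in the body. In the free term algebra distinct substitutions yield syntactically distinct ground instances.
Number of ground instances = 15.

15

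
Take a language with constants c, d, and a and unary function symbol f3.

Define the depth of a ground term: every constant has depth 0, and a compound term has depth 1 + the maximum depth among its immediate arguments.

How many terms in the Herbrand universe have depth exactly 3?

3

If N_k denotes the number of depth-≤k ground terms, the 3 constants give N_0 = 3, and each function symbol of arity r contributes N_{k-1}^r new terms at level k: N_k = 3 + N_{k-1}.
N_0 = 3
N_1 = 3 + 3 = 6
N_2 = 3 + 6 = 9
N_3 = 3 + 9 = 12
Terms of depth exactly 3: N_3 − N_2 = 12 − 9 = 3.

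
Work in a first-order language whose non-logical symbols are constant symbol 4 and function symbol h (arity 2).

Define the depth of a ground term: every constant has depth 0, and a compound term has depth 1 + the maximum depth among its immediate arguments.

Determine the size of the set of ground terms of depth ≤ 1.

2

Count level by level. With function symbols h/2, the terms of depth ≤ k are the 1 constant together with each function applied to depth-≤(k−1) tuples, so N_k = 1 + N_{k-1}^2.
N_0 = 1
N_1 = 1 + 1^2 = 2
Explicitly: 4, h(4, 4).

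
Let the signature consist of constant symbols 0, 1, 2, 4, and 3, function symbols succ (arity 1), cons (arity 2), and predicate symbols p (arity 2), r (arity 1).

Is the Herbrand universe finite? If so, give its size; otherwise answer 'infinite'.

The signature has at least one function symbol (succ, arity 1) and at least one constant (0).
Iterating succ gives infinitely many distinct ground terms: 0, succ(0), succ(succ(0)), ...
So the Herbrand universe is infinite.

infinite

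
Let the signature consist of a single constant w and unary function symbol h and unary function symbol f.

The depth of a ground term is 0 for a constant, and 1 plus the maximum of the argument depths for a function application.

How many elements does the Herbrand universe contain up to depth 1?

Write N_k for the number of ground terms of depth ≤ k. A term of depth ≤ k is either a constant or a function symbol applied to arguments of depth ≤ k−1, so N_k = 1 + N_{k-1} + N_{k-1}.
N_0 = 1
N_1 = 1 + 1 + 1 = 3

3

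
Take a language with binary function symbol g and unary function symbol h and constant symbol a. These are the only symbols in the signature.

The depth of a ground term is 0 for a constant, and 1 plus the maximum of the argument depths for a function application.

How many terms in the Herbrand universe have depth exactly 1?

2

Let N_k count ground terms of depth at most k. Each non-constant term of depth ≤ k is some function symbol applied to depth-≤(k−1) arguments, giving N_k = 1 + N_{k-1}^2 + N_{k-1}.
N_0 = 1
N_1 = 1 + 1^2 + 1 = 3
Terms of depth exactly 1: N_1 − N_0 = 3 − 1 = 2.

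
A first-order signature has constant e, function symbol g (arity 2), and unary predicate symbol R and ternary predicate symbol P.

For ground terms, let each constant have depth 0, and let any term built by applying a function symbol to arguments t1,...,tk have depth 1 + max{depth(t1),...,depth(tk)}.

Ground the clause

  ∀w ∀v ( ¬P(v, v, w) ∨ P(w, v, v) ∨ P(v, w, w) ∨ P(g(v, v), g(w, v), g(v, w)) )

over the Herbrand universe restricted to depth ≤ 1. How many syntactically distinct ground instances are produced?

Ground terms of depth ≤ 1:
  Let N_k count ground terms of depth at most k. Each non-constant term of depth ≤ k is some function symbol applied to depth-≤(k−1) arguments, giving N_k = 1 + N_{k-1}^2.
  N_0 = 1
  N_1 = 1 + 1^2 = 2
  Explicitly: e, g(e, e).
So there are 2 ground terms available for substitution.
There are 2 variables to instantiate (w, v), each occurring in at least one literal, so different choices give different ground instances.
Number of ground instances = 2^2 = 4.

4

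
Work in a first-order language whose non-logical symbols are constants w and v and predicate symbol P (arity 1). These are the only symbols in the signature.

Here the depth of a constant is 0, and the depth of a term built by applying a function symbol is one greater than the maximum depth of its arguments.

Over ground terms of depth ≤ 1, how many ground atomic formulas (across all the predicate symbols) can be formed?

First count ground terms of depth ≤ 1.
With no function symbols every ground term is a constant, so there are exactly 2 ground terms at every depth bound.
N_0 = 2
N_1 = 2
So |H| = 2.
Each predicate of arity r yields |H|^r ground atoms (one per choice of an r-tuple from H):
  P: 2
Total ground atoms: 2.

2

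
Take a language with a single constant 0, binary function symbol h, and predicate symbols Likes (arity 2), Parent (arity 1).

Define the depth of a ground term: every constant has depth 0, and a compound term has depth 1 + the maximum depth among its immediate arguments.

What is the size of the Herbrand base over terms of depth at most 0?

First count ground terms of depth ≤ 0.
Count level by level. With function symbols h/2, the terms of depth ≤ k are the 1 constant together with each function applied to depth-≤(k−1) tuples, so N_k = 1 + N_{k-1}^2.
N_0 = 1
Explicitly: 0.
So |H| = 1.
Ground atoms are formed by filling each argument slot of a predicate with a term from H, so an r-ary predicate gives |H|^r atoms:
  Likes: 1^2 = 1;  Parent: 1
Total ground atoms: 1 + 1 = 2.

2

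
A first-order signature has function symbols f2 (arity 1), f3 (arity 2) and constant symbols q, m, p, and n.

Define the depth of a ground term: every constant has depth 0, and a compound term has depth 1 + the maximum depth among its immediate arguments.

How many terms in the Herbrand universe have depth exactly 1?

20

If N_k denotes the number of depth-≤k ground terms, the 4 constants give N_0 = 4, and each function symbol of arity r contributes N_{k-1}^r new terms at level k: N_k = 4 + N_{k-1} + N_{k-1}^2.
N_0 = 4
N_1 = 4 + 4 + 4^2 = 24
Terms of depth exactly 1: N_1 − N_0 = 24 − 4 = 20.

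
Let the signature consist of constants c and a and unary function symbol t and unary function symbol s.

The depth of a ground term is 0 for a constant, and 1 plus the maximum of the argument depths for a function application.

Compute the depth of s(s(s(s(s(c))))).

5

depth(s(c)) = 1 + depth(c) = 1 + 0 = 1
depth(s(s(c))) = 1 + depth(s(c)) = 1 + 1 = 2
depth(s(s(s(c)))) = 1 + depth(s(s(c))) = 1 + 2 = 3
depth(s(s(s(s(c))))) = 1 + depth(s(s(s(c)))) = 1 + 3 = 4
depth(s(s(s(s(s(c)))))) = 1 + depth(s(s(s(s(c))))) = 1 + 4 = 5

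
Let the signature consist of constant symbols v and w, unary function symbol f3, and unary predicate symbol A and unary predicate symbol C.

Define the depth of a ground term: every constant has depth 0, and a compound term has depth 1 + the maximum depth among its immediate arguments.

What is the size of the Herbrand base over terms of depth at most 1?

8

First count ground terms of depth ≤ 1.
If N_k denotes the number of depth-≤k ground terms, the 2 constants give N_0 = 2, and each function symbol of arity r contributes N_{k-1}^r new terms at level k: N_k = 2 + N_{k-1}.
N_0 = 2
N_1 = 2 + 2 = 4
So |H| = 4.
Each predicate of arity r yields |H|^r ground atoms (one per choice of an r-tuple from H):
  A: 4;  C: 4
Total ground atoms: 4 + 4 = 8.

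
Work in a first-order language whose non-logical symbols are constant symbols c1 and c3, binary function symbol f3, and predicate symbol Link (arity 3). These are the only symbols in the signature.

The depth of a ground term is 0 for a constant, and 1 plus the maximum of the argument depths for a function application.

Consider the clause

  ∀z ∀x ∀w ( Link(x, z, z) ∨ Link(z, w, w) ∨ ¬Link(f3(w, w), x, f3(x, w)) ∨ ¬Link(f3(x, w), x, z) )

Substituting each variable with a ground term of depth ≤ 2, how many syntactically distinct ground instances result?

54872

Ground terms of depth ≤ 2:
  Count level by level. With function symbols f3/2, the terms of depth ≤ k are the 2 constants together with each function applied to depth-≤(k−1) tuples, so N_k = 2 + N_{k-1}^2.
  N_0 = 2
  N_1 = 2 + 2^2 = 6
  N_2 = 2 + 6^2 = 38
So there are 38 ground terms available for substitution.
The body mentions every one of the 3 quantified variables; since ground terms form a free algebra, no two substitutions collapse to the same formula.
Number of ground instances = 38^3 = 54872.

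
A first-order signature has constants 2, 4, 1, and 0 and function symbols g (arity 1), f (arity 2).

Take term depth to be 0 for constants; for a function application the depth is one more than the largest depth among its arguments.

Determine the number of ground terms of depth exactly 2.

580

Let N_k = |{terms of depth ≤ k}|. Then N_0 = 4 and N_k = 4 + N_{k-1} + N_{k-1}^2 for k ≥ 1 (one summand per function symbol, arity giving the exponent).
N_0 = 4
N_1 = 4 + 4 + 4^2 = 24
N_2 = 4 + 24 + 24^2 = 604
Terms of depth exactly 2: N_2 − N_1 = 604 − 24 = 580.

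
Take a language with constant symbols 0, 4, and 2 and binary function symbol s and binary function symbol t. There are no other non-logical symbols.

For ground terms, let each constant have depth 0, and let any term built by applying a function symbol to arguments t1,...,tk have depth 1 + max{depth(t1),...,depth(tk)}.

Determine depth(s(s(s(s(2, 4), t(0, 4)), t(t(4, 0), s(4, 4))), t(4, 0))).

4

depth(s(2, 4)) = 1 + max(0, 0) = 1
depth(t(0, 4)) = 1 + max(0, 0) = 1
depth(s(s(2, 4), t(0, 4))) = 1 + max(1, 1) = 2
depth(t(4, 0)) = 1 + max(0, 0) = 1
depth(s(4, 4)) = 1 + max(0, 0) = 1
depth(t(t(4, 0), s(4, 4))) = 1 + max(1, 1) = 2
depth(s(s(s(2, 4), t(0, 4)), t(t(4, 0), s(4, 4)))) = 1 + max(2, 2) = 3
depth(s(s(s(s(2, 4), t(0, 4)), t(t(4, 0), s(4, 4))), t(4, 0))) = 1 + max(3, 1) = 4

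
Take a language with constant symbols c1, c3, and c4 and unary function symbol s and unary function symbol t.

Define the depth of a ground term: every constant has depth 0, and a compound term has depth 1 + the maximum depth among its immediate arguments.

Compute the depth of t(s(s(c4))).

3

depth(s(c4)) = 1 + depth(c4) = 1 + 0 = 1
depth(s(s(c4))) = 1 + depth(s(c4)) = 1 + 1 = 2
depth(t(s(s(c4)))) = 1 + depth(s(s(c4))) = 1 + 2 = 3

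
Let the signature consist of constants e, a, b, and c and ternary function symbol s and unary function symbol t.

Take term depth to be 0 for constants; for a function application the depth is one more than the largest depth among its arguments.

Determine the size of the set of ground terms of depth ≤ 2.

If N_k denotes the number of depth-≤k ground terms, the 4 constants give N_0 = 4, and each function symbol of arity r contributes N_{k-1}^r new terms at level k: N_k = 4 + N_{k-1}^3 + N_{k-1}.
N_0 = 4
N_1 = 4 + 4^3 + 4 = 72
N_2 = 4 + 72^3 + 72 = 373324

373324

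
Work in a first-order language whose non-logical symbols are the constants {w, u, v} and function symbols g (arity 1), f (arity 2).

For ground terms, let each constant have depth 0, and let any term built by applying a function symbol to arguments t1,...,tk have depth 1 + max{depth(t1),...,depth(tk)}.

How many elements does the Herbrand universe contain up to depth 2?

Write N_k for the number of ground terms of depth ≤ k. A term of depth ≤ k is either a constant or a function symbol applied to arguments of depth ≤ k−1, so N_k = 3 + N_{k-1} + N_{k-1}^2.
N_0 = 3
N_1 = 3 + 3 + 3^2 = 15
N_2 = 3 + 15 + 15^2 = 243

243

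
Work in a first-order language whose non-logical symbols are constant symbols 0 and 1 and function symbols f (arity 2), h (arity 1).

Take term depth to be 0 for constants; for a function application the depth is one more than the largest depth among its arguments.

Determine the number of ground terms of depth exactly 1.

Write N_k for the number of ground terms of depth ≤ k. A term of depth ≤ k is either a constant or a function symbol applied to arguments of depth ≤ k−1, so N_k = 2 + N_{k-1}^2 + N_{k-1}.
N_0 = 2
N_1 = 2 + 2^2 + 2 = 8
Terms of depth exactly 1: N_1 − N_0 = 8 − 2 = 6.

6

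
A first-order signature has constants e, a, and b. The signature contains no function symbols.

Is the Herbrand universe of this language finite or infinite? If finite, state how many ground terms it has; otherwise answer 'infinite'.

There are no function symbols, so every ground term is one of the 3 constants.
The Herbrand universe is {e, a, b}, which is finite with 3 elements.

3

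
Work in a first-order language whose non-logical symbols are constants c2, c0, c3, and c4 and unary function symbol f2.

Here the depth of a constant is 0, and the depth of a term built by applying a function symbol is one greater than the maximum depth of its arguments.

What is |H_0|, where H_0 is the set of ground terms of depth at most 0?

4

Let N_k = |{terms of depth ≤ k}|. Then N_0 = 4 and N_k = 4 + N_{k-1} for k ≥ 1 (one summand per function symbol, arity giving the exponent).
N_0 = 4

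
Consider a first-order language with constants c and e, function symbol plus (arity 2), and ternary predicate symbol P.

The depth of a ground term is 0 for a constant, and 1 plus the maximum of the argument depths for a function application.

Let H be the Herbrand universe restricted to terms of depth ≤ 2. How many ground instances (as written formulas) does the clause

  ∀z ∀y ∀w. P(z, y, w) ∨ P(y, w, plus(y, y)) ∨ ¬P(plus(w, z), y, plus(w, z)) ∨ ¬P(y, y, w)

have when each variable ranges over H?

54872

Ground terms of depth ≤ 2:
  Let N_k count ground terms of depth at most k. Each non-constant term of depth ≤ k is some function symbol applied to depth-≤(k−1) arguments, giving N_k = 2 + N_{k-1}^2.
  N_0 = 2
  N_1 = 2 + 2^2 = 6
  N_2 = 2 + 6^2 = 38
So there are 38 ground terms available for substitution.
There are 3 variables to instantiate (z, y, w), each occurring in at least one literal, so different choices give different ground instances.
Number of ground instances = 38^3 = 54872.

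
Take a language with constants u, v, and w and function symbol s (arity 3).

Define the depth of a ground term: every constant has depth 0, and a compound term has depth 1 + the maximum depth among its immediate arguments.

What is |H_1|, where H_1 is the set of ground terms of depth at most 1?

30

If N_k denotes the number of depth-≤k ground terms, the 3 constants give N_0 = 3, and each function symbol of arity r contributes N_{k-1}^r new terms at level k: N_k = 3 + N_{k-1}^3.
N_0 = 3
N_1 = 3 + 3^3 = 30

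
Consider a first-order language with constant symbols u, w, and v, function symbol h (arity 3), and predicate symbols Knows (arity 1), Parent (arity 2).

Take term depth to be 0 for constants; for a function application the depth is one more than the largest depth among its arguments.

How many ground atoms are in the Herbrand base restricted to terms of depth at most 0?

12

First count ground terms of depth ≤ 0.
If N_k denotes the number of depth-≤k ground terms, the 3 constants give N_0 = 3, and each function symbol of arity r contributes N_{k-1}^r new terms at level k: N_k = 3 + N_{k-1}^3.
N_0 = 3
So |H| = 3.
A ground atom is a predicate applied to a tuple of terms from H, so the count is the sum over predicates of |H|^arity:
  Knows: 3;  Parent: 3^2 = 9
Total ground atoms: 3 + 9 = 12.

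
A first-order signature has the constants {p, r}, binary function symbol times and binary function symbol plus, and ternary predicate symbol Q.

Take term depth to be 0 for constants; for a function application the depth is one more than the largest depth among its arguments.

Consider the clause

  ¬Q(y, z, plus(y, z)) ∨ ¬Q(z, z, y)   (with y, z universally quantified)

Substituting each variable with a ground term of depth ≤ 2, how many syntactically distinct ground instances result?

Ground terms of depth ≤ 2:
  Let N_k = |{terms of depth ≤ k}|. Then N_0 = 2 and N_k = 2 + N_{k-1}^2 + N_{k-1}^2 for k ≥ 1 (one summand per function symbol, arity giving the exponent).
  N_0 = 2
  N_1 = 2 + 2^2 + 2^2 = 10
  N_2 = 2 + 10^2 + 10^2 = 202
So there are 202 ground terms available for substitution.
The body mentions every one of the 2 quantified variables; since ground terms form a free algebra, no two substitutions collapse to the same formula.
Number of ground instances = 202^2 = 40804.

40804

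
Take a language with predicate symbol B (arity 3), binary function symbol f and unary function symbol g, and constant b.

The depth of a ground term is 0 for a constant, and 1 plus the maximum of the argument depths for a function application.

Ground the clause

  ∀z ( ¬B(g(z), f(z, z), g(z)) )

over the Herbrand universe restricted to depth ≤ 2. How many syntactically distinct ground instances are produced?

Ground terms of depth ≤ 2:
  Let N_k count ground terms of depth at most k. Each non-constant term of depth ≤ k is some function symbol applied to depth-≤(k−1) arguments, giving N_k = 1 + N_{k-1}^2 + N_{k-1}.
  N_0 = 1
  N_1 = 1 + 1^2 + 1 = 3
  N_2 = 1 + 3^2 + 3 = 13
So there are 13 ground terms available for substitution.
The body mentions the single quantified variable z; since ground terms form a free algebra, no two substitutions collapse to the same formula.
Number of ground instances = 13.

13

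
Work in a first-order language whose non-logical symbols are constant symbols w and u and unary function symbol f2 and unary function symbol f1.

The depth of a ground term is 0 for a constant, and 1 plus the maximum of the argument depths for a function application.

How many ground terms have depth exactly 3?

Let N_k = |{terms of depth ≤ k}|. Then N_0 = 2 and N_k = 2 + N_{k-1} + N_{k-1} for k ≥ 1 (one summand per function symbol, arity giving the exponent).
N_0 = 2
N_1 = 2 + 2 + 2 = 6
N_2 = 2 + 6 + 6 = 14
N_3 = 2 + 14 + 14 = 30
Terms of depth exactly 3: N_3 − N_2 = 30 − 14 = 16.

16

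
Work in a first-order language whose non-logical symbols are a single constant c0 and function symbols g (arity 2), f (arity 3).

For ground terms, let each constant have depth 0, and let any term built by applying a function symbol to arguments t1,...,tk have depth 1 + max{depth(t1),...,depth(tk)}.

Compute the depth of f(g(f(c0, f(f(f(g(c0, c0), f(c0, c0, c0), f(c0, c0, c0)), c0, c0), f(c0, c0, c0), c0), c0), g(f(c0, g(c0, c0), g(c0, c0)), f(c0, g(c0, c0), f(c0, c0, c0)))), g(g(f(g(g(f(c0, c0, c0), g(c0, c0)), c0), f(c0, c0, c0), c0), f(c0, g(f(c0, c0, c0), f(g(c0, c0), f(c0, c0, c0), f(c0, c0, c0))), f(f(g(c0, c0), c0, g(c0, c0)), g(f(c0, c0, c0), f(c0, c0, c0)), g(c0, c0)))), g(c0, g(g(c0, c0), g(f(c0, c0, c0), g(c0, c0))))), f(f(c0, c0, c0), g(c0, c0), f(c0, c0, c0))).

depth(g(c0, c0)) = 1 + max(0, 0) = 1
depth(f(c0, c0, c0)) = 1 + max(0, 0, 0) = 1
depth(f(g(c0, c0), f(c0, c0, c0), f(c0, c0, c0))) = 1 + max(1, 1, 1) = 2
depth(f(f(g(c0, c0), f(c0, c0, c0), f(c0, c0, c0)), c0, c0)) = 1 + max(2, 0, 0) = 3
depth(f(f(f(g(c0, c0), f(c0, c0, c0), f(c0, c0, c0)), c0, c0), f(c0, c0, c0), c0)) = 1 + max(3, 1, 0) = 4
depth(f(c0, f(f(f(g(c0, c0), f(c0, c0, c0), f(c0, c0, c0)), c0, c0), f(c0, c0, c0), c0), c0)) = 1 + max(0, 4, 0) = 5
depth(f(c0, g(c0, c0), g(c0, c0))) = 1 + max(0, 1, 1) = 2
depth(f(c0, g(c0, c0), f(c0, c0, c0))) = 1 + max(0, 1, 1) = 2
depth(g(f(c0, g(c0, c0), g(c0, c0)), f(c0, g(c0, c0), f(c0, c0, c0)))) = 1 + max(2, 2) = 3
depth(g(f(c0, f(f(f(g(c0, c0), f(c0, c0, c0), f(c0, c0, c0)), c0, c0), f(c0, c0, c0), c0), c0), g(f(c0, g(c0, c0), g(c0, c0)), f(c0, g(c0, c0), f(c0, c0, c0))))) = 1 + max(5, 3) = 6
depth(g(f(c0, c0, c0), g(c0, c0))) = 1 + max(1, 1) = 2
depth(g(g(f(c0, c0, c0), g(c0, c0)), c0)) = 1 + max(2, 0) = 3
depth(f(g(g(f(c0, c0, c0), g(c0, c0)), c0), f(c0, c0, c0), c0)) = 1 + max(3, 1, 0) = 4
depth(g(f(c0, c0, c0), f(g(c0, c0), f(c0, c0, c0), f(c0, c0, c0)))) = 1 + max(1, 2) = 3
depth(f(g(c0, c0), c0, g(c0, c0))) = 1 + max(1, 0, 1) = 2
depth(g(f(c0, c0, c0), f(c0, c0, c0))) = 1 + max(1, 1) = 2
depth(f(f(g(c0, c0), c0, g(c0, c0)), g(f(c0, c0, c0), f(c0, c0, c0)), g(c0, c0))) = 1 + max(2, 2, 1) = 3
depth(f(c0, g(f(c0, c0, c0), f(g(c0, c0), f(c0, c0, c0), f(c0, c0, c0))), f(f(g(c0, c0), c0, g(c0, c0)), g(f(c0, c0, c0), f(c0, c0, c0)), g(c0, c0)))) = 1 + max(0, 3, 3) = 4
depth(g(f(g(g(f(c0, c0, c0), g(c0, c0)), c0), f(c0, c0, c0), c0), f(c0, g(f(c0, c0, c0), f(g(c0, c0), f(c0, c0, c0), f(c0, c0, c0))), f(f(g(c0, c0), c0, g(c0, c0)), g(f(c0, c0, c0), f(c0, c0, c0)), g(c0, c0))))) = 1 + max(4, 4) = 5
depth(g(g(c0, c0), g(f(c0, c0, c0), g(c0, c0)))) = 1 + max(1, 2) = 3
depth(g(c0, g(g(c0, c0), g(f(c0, c0, c0), g(c0, c0))))) = 1 + max(0, 3) = 4
depth(g(g(f(g(g(f(c0, c0, c0), g(c0, c0)), c0), f(c0, c0, c0), c0), f(c0, g(f(c0, c0, c0), f(g(c0, c0), f(c0, c0, c0), f(c0, c0, c0))), f(f(g(c0, c0), c0, g(c0, c0)), g(f(c0, c0, c0), f(c0, c0, c0)), g(c0, c0)))), g(c0, g(g(c0, c0), g(f(c0, c0, c0), g(c0, c0)))))) = 1 + max(5, 4) = 6
depth(f(f(c0, c0, c0), g(c0, c0), f(c0, c0, c0))) = 1 + max(1, 1, 1) = 2
depth(f(g(f(c0, f(f(f(g(c0, c0), f(c0, c0, c0), f(c0, c0, c0)), c0, c0), f(c0, c0, c0), c0), c0), g(f(c0, g(c0, c0), g(c0, c0)), f(c0, g(c0, c0), f(c0, c0, c0)))), g(g(f(g(g(f(c0, c0, c0), g(c0, c0)), c0), f(c0, c0, c0), c0), f(c0, g(f(c0, c0, c0), f(g(c0, c0), f(c0, c0, c0), f(c0, c0, c0))), f(f(g(c0, c0), c0, g(c0, c0)), g(f(c0, c0, c0), f(c0, c0, c0)), g(c0, c0)))), g(c0, g(g(c0, c0), g(f(c0, c0, c0), g(c0, c0))))), f(f(c0, c0, c0), g(c0, c0), f(c0, c0, c0)))) = 1 + max(6, 6, 2) = 7

7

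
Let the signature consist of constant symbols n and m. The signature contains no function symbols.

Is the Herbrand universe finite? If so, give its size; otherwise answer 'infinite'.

2

There are no function symbols, so every ground term is one of the 2 constants.
The Herbrand universe is {n, m}, which is finite with 2 elements.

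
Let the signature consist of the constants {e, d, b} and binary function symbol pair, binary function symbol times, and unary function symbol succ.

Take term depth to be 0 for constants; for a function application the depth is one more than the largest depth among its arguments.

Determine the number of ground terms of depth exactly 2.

1155

Count level by level. With function symbols pair/2, times/2, succ/1, the terms of depth ≤ k are the 3 constants together with each function applied to depth-≤(k−1) tuples, so N_k = 3 + N_{k-1}^2 + N_{k-1}^2 + N_{k-1}.
N_0 = 3
N_1 = 3 + 3^2 + 3^2 + 3 = 24
N_2 = 3 + 24^2 + 24^2 + 24 = 1179
Terms of depth exactly 2: N_2 − N_1 = 1179 − 24 = 1155.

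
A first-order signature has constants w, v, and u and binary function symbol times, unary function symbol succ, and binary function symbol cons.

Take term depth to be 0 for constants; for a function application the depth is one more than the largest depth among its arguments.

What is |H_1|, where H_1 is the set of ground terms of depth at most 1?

If N_k denotes the number of depth-≤k ground terms, the 3 constants give N_0 = 3, and each function symbol of arity r contributes N_{k-1}^r new terms at level k: N_k = 3 + N_{k-1}^2 + N_{k-1} + N_{k-1}^2.
N_0 = 3
N_1 = 3 + 3^2 + 3 + 3^2 = 24

24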